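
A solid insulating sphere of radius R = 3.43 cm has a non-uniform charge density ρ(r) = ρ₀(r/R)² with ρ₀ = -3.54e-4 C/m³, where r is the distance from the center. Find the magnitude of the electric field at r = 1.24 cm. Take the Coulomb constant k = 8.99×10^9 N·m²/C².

By spherical symmetry E is radial; choose a Gaussian sphere of radius r = 1.24 cm (r < R).
Q_enc = ∫₀^r ρ(r')·4πr'² dr' = (4πρ₀/R²) ∫₀^r r'^4 dr' = 4πρ₀ r^5/(5·R²) = -2.217×10^-10 C.
Since E is radial and uniform over the Gaussian sphere, Φ = E·4πr² = Q_enc/ε₀.
E = k|Q_enc|/r² = (8.99×10^9)(2.217×10^-10)/(0.0124)² = 1.30e4 N/C.

E ≈ 1.30e4 N/C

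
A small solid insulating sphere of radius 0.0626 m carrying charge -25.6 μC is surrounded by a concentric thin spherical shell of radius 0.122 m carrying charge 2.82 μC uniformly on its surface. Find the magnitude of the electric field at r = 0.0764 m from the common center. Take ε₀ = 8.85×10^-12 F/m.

Take a concentric spherical Gaussian surface of radius r = 0.0764 m (between the bodies, 0.0626 m < r < 0.122 m).
The shell at 0.122 m lies outside the Gaussian surface, so Q_enc = -25.6 μC = -2.56×10^-5 C.
Gauss's law: E·4πr² = Q_enc/ε₀.
E = |Q_enc|/(4πε₀r²) = (2.56×10^-5)/(4π·8.85×10^-12·(0.0764)²) = 3.94×10^7 N/C.

E = 3.94e7 N/C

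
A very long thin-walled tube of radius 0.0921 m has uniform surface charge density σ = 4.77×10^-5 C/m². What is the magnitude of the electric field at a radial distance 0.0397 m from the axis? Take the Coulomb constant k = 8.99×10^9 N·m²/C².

E = 0

Coaxial Gaussian cylinder, radius r = 0.0397 m, length L (r < 0.0921 m, inside the shell).
All the surface charge lies outside this cylinder: Q_enc = 0, hence E = 0.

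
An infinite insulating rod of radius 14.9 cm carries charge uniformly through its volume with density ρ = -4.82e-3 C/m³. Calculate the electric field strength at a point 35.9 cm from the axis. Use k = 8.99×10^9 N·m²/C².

By cylindrical symmetry E is radial; use a coaxial Gaussian cylinder of radius 35.9 cm and length L (r > 14.9 cm, full cross-section enclosed).
λ_enc = ρ·πR² = (-4.82×10^-3)π(0.149)² = -3.362×10^-4 C/m.
Gauss's law: E·2πrL = λ_enc L/ε₀.
E = 2k|λ_enc|/r = 2(8.99×10^9)(3.362e-4)/(0.359) = 1.68e7 N/C.

1.68×10^7 V/m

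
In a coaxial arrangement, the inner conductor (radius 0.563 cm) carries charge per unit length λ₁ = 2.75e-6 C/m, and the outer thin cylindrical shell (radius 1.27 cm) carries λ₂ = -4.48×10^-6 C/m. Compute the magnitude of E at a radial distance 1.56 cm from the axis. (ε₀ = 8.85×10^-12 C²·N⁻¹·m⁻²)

|E| = 1.99×10^6 N/C

Take a coaxial cylindrical Gaussian surface of radius r = 1.56 cm and length L (r > 1.27 cm, enclosing both).
λ_enc = λ₁ + λ₂ = (2.75e-6) + (-4.48×10^-6) = -1.73×10^-6 C/m.
Gauss's law: E·2πrL = λ_enc L/ε₀.
E = |λ_enc|/(2πε₀r) = (1.73×10^-6)/(2π·8.85×10^-12·0.0156) = 1.99×10^6 N/C.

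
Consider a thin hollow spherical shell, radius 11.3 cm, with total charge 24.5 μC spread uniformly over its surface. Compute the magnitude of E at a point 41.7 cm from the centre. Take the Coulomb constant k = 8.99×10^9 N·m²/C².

|E| ≈ 1.27×10^6 N/C

Use a concentric Gaussian sphere at r = 41.7 cm (r > 11.3 cm).
The entire shell is enclosed: Q_enc = 2.45×10^-5 C.
Applying ∮E·dA = Q_enc/ε₀ with Φ = E(4πr²):
E = k|Q_enc|/r² = (8.99×10^9)(2.45×10^-5)/(0.417)² = 1.27e6 N/C.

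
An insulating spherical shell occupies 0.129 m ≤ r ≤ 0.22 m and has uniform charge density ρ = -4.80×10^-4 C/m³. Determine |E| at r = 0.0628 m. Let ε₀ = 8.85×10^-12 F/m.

Take a concentric spherical Gaussian surface of radius r = 0.0628 m (r < 0.129 m, inside the empty cavity).
Q_enc = 0 (all charge lies at larger r); Gauss's law gives E = 0.

E = 0 (no enclosed charge)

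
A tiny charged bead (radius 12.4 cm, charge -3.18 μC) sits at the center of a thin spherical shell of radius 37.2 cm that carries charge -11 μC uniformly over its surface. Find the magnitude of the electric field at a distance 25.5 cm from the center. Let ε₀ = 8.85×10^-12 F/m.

Use a concentric Gaussian sphere at r = 25.5 cm (between the bodies, 12.4 cm < r < 37.2 cm).
Only the inner charge is enclosed; the outer shell contributes nothing inside itself. Q_enc = -3.18 μC = -3.18e-6 C.
Gauss's law: E·4πr² = Q_enc/ε₀.
E = |Q_enc|/(4πε₀r²) = (3.18×10^-6)/(4π·8.85×10^-12·(0.255)²) = 4.40e5 N/C.

4.40e5 N/C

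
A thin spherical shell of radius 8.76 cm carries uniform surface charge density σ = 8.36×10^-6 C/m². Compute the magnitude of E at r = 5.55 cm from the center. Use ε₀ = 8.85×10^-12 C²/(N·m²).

E = 0 (no enclosed charge)

Use a concentric Gaussian sphere at r = 5.55 cm (inside the shell, r < 8.76 cm).
No charge lies within this surface, so Q_enc = 0 and Gauss's law gives E·4πr² = 0 ⇒ E = 0.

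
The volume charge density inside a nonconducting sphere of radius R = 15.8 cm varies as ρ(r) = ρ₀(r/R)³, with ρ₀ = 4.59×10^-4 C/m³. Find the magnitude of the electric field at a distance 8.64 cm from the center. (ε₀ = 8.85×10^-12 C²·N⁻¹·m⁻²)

|E| = 1.22×10^5 V/m

Use a concentric Gaussian sphere at r = 8.64 cm (r < R).
Q_enc = ∫₀^r ρ(r')·4πr'² dr' = (4πρ₀/R³) ∫₀^r r'^5 dr' = 4πρ₀ r^6/(6·R³) = 1.014×10^-7 C.
Applying ∮E·dA = Q_enc/ε₀ with Φ = E(4πr²):
E = |Q_enc|/(4πε₀r²) = (1.014×10^-7)/(4π·8.85×10^-12·(0.0864)²) = 1.22e5 N/C.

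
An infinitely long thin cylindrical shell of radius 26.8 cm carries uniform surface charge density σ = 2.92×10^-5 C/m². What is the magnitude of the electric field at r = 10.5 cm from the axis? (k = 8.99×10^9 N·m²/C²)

By cylindrical symmetry E is radial; use a coaxial Gaussian cylinder of radius 10.5 cm and length L (r < 26.8 cm, inside the shell).
No charge is enclosed, so Gauss's law gives E·2πrL = 0 ⇒ E = 0.

E = 0 (no enclosed charge)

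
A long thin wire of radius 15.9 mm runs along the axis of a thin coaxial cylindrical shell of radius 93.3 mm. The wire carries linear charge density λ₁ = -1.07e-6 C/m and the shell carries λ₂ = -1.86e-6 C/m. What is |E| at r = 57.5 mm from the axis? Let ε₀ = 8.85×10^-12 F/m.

Choose a coaxial cylinder of radius r = 57.5 mm (arbitrary length L) as the Gaussian surface (between the conductors, 15.9 mm < r < 93.3 mm).
The shell at 93.3 mm lies outside the Gaussian surface, so λ_enc = λ₁ = -1.07e-6 C/m.
Since E is radial and uniform over the curved surface, Φ = E·2πrL = Q_enc/ε₀ = λ_enc L/ε₀.
E = |λ_enc|/(2πε₀r) = (1.07×10^-6)/(2π·8.85×10^-12·0.0575) = 3.35×10^5 N/C.

|E| ≈ 3.35e5 V/m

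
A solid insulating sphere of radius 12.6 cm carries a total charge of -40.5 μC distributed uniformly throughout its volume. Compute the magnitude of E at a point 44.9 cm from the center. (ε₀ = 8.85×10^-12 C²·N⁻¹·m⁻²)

1.81×10^6 N/C

By spherical symmetry E is radial; choose a Gaussian sphere of radius r = 44.9 cm (r > R, so the entire charge is enclosed).
Q_enc = -40.5 μC = -4.05×10^-5 C.
Since E is radial and uniform over the Gaussian sphere, Φ = E·4πr² = Q_enc/ε₀.
E = |Q_enc|/(4πε₀r²) = (4.05e-5)/(4π·8.85×10^-12·(0.449)²) = 1.81×10^6 N/C.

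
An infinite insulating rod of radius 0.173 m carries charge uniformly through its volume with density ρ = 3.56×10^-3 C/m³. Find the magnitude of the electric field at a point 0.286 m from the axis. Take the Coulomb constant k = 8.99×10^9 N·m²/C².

Choose a coaxial cylinder of radius r = 0.286 m (arbitrary length L) as the Gaussian surface (r > 0.173 m, full cross-section enclosed).
λ_enc = ρ·πR² = (3.56e-3)π(0.173)² = 3.347×10^-4 C/m.
By Gauss's law (flux through the curved wall only), E·2πrL = λ_enc L/ε₀.
E = 2k|λ_enc|/r = 2(8.99×10^9)(3.347e-4)/(0.286) = 2.10×10^7 N/C.

E ≈ 2.10×10^7 V/m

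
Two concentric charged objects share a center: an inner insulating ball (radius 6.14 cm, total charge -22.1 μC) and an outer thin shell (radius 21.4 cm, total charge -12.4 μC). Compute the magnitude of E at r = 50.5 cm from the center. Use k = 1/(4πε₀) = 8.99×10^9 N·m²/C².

Use a concentric Gaussian sphere at r = 50.5 cm (r > 21.4 cm, enclosing both).
Q_enc = (-22.1 μC) + (-12.4 μC) = -3.45×10^-5 C.
Since E is radial and uniform over the Gaussian sphere, Φ = E·4πr² = Q_enc/ε₀.
E = k|Q_enc|/r² = (8.99×10^9)(3.45×10^-5)/(0.505)² = 1.22×10^6 N/C.

|E| ≈ 1.22×10^6 N/C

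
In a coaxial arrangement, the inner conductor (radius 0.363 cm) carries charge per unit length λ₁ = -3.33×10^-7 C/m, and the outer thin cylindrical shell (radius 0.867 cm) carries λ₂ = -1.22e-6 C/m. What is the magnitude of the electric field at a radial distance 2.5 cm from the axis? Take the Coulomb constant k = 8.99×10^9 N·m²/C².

|E| = 1.12×10^6 N/C

By cylindrical symmetry E is radial; use a coaxial Gaussian cylinder of radius 2.5 cm and length L (r > 0.867 cm, enclosing both).
λ_enc = λ₁ + λ₂ = (-3.33×10^-7) + (-1.22e-6) = -1.553e-6 C/m.
Applying ∮E·dA = Q_enc/ε₀ with the end caps contributing no flux:
E = 2k|λ_enc|/r = 2(8.99×10^9)(1.553×10^-6)/(0.025) = 1.12×10^6 N/C.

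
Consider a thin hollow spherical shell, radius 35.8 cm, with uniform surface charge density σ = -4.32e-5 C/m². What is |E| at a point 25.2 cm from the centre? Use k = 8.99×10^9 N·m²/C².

|E| = 0 V/m

Use a concentric Gaussian sphere at r = 25.2 cm (inside the shell, r < 35.8 cm).
All the charge is outside the Gaussian surface: Q_enc = 0, hence E = 0 everywhere inside the shell.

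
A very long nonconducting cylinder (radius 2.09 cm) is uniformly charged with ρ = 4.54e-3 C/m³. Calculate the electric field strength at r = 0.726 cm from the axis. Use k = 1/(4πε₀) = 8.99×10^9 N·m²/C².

E = 1.86×10^6 V/m

Choose a coaxial cylinder of radius r = 0.726 cm (arbitrary length L) as the Gaussian surface (r < R).
Enclosed charge per unit length: λ_enc = ρ·πr² = (4.54e-3)π(0.00726)² = 7.518e-7 C/m.
By Gauss's law (flux through the curved wall only), E·2πrL = λ_enc L/ε₀.
E = 2k|λ_enc|/r = 2(8.99×10^9)(7.518e-7)/(0.00726) = 1.86×10^6 N/C.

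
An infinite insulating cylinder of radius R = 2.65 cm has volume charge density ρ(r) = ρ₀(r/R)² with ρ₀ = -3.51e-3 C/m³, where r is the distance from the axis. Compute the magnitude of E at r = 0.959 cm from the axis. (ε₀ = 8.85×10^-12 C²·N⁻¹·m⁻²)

Take a coaxial cylindrical Gaussian surface of radius r = 0.959 cm and length L (r < R).
Integrating ρ over the cross-section to radius r: λ_enc = (2πρ₀/R²) ∫₀^r r'^3 dr' = 2πρ₀ r^4/(4·R²) = -6.641e-8 C/m.
By Gauss's law (flux through the curved wall only), E·2πrL = λ_enc L/ε₀.
E = |λ_enc|/(2πε₀r) = (6.641×10^-8)/(2π·8.85×10^-12·0.00959) = 1.25e5 N/C.

E ≈ 1.25×10^5 V/m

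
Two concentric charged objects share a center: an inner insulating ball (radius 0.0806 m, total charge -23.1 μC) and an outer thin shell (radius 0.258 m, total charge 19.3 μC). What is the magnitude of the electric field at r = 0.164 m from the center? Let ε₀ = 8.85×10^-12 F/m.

Use a concentric Gaussian sphere at r = 0.164 m (between the bodies, 0.0806 m < r < 0.258 m).
The shell at 0.258 m lies outside the Gaussian surface, so Q_enc = -23.1 μC = -2.31×10^-5 C.
By Gauss's law, ∮E·dA = E·4πr² = Q_enc/ε₀.
E = |Q_enc|/(4πε₀r²) = (2.31×10^-5)/(4π·8.85×10^-12·(0.164)²) = 7.72×10^6 N/C.

7.72×10^6 V/m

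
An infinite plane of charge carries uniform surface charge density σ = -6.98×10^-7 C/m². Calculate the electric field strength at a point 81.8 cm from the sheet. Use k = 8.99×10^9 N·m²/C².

3.94e4 N/C

Choose a cylindrical pillbox piercing the sheet, end faces (area A) parallel to it.
Only the two end caps contribute flux: Φ = 2EA. With Q_enc = σA, Gauss's law gives E = |σ|/(2ε₀).
E = 2πk|σ| = 2π(8.99×10^9)(6.98×10^-7) = 3.94×10^4 N/C.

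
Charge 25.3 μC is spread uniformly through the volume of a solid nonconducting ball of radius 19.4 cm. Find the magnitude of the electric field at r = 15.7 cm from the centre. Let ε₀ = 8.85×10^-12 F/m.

4.89×10^6 V/m

Symmetry ⇒ E = E(r) r̂. Gaussian sphere of radius r = 15.7 cm (r < R).
Only the charge within r is enclosed: Q_enc = Q·(r/R)³ = (25.3 μC)·(15.7 cm/19.4 cm)³ = 1.341e-5 C.
Since E is radial and uniform over the Gaussian sphere, Φ = E·4πr² = Q_enc/ε₀.
E = |Q_enc|/(4πε₀r²) = (1.341e-5)/(4π·8.85×10^-12·(0.157)²) = 4.89×10^6 N/C.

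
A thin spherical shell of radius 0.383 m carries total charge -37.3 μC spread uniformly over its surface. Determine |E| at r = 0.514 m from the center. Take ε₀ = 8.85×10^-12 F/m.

E ≈ 1.27×10^6 V/m

Use a concentric Gaussian sphere at r = 0.514 m (r > 0.383 m).
The entire shell is enclosed: Q_enc = -3.73e-5 C.
Since E is radial and uniform over the Gaussian sphere, Φ = E·4πr² = Q_enc/ε₀.
E = |Q_enc|/(4πε₀r²) = (3.73×10^-5)/(4π·8.85×10^-12·(0.514)²) = 1.27×10^6 N/C.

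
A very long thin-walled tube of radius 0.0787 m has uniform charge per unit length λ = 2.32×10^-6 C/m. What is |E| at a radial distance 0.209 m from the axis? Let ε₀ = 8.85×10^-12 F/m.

|E| = 2.00e5 V/m

Take a coaxial cylindrical Gaussian surface of radius r = 0.209 m and length L (r > 0.0787 m).
The full line charge is enclosed: λ_enc = 2.32×10^-6 C/m.
By Gauss's law (flux through the curved wall only), E·2πrL = λ_enc L/ε₀.
E = |λ_enc|/(2πε₀r) = (2.32×10^-6)/(2π·8.85×10^-12·0.209) = 2.00×10^5 N/C.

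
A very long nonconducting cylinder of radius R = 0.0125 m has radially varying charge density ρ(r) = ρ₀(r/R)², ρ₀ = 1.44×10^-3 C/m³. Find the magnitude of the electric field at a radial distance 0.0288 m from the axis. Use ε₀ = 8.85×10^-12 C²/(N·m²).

Take a coaxial cylindrical Gaussian surface of radius r = 0.0288 m and length L (r > R, full charge per length enclosed).
λ_enc = 2π ∫₀^R ρ₀(r'/R)^2 r' dr' = 2πρ₀R²/4 = 3.534×10^-7 C/m.
By Gauss's law (flux through the curved wall only), E·2πrL = λ_enc L/ε₀.
E = |λ_enc|/(2πε₀r) = (3.534e-7)/(2π·8.85×10^-12·0.0288) = 2.21e5 N/C.

|E| = 2.21e5 V/m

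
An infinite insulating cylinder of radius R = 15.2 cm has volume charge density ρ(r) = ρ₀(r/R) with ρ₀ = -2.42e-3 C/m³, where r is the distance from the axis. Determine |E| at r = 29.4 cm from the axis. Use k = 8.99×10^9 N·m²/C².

7.16×10^6 N/C

Choose a coaxial cylinder of radius r = 29.4 cm (arbitrary length L) as the Gaussian surface (r > R, full charge per length enclosed).
λ_enc = 2π ∫₀^R ρ₀(r'/R)^1 r' dr' = 2πρ₀R²/3 = -1.171×10^-4 C/m.
By Gauss's law (flux through the curved wall only), E·2πrL = λ_enc L/ε₀.
E = 2k|λ_enc|/r = 2(8.99×10^9)(1.171e-4)/(0.294) = 7.16×10^6 N/C.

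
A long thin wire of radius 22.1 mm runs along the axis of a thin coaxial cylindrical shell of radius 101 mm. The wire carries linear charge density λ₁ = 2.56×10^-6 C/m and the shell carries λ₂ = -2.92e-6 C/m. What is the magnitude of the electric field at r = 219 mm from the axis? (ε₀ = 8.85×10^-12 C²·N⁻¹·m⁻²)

|E| ≈ 2.96e4 N/C

By cylindrical symmetry E is radial; use a coaxial Gaussian cylinder of radius 219 mm and length L (r > 101 mm, enclosing both).
λ_enc = λ₁ + λ₂ = (2.56×10^-6) + (-2.92e-6) = -3.60×10^-7 C/m.
Since E is radial and uniform over the curved surface, Φ = E·2πrL = Q_enc/ε₀ = λ_enc L/ε₀.
E = |λ_enc|/(2πε₀r) = (3.60×10^-7)/(2π·8.85×10^-12·0.219) = 2.96e4 N/C.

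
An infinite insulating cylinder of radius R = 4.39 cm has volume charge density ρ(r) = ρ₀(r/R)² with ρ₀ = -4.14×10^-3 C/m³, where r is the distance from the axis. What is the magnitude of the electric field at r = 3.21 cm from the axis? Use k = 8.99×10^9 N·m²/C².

|E| ≈ 2.01×10^6 V/m

Coaxial Gaussian cylinder, radius r = 3.21 cm, length L (r < R).
λ_enc = ∫₀^r ρ(r')·2πr' dr' = (2πρ₀/R²)·r^4/4 = -3.583e-6 C/m.
Gauss's law: E·2πrL = λ_enc L/ε₀.
E = 2k|λ_enc|/r = 2(8.99×10^9)(3.583e-6)/(0.0321) = 2.01×10^6 N/C.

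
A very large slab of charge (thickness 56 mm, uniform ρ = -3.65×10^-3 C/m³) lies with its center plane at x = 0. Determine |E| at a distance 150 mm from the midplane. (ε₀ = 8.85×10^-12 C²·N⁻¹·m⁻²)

E ≈ 1.15×10^7 N/C

The point |x| = 150 mm lies outside the slab (half-thickness 0.028 m). A symmetric pillbox spanning the full slab encloses Q_enc = ρ·d·A.
Flux = 2EA ⇒ E = |ρ|d/(2ε₀), independent of distance outside.
E = (3.65×10^-3)(0.056)/(2·8.85×10^-12) = 1.15×10^7 N/C.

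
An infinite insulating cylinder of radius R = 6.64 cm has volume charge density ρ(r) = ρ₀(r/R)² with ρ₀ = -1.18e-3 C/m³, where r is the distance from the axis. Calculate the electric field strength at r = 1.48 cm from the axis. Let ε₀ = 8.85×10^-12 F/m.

Coaxial Gaussian cylinder, radius r = 1.48 cm, length L (r < R).
Integrating ρ over the cross-section to radius r: λ_enc = (2πρ₀/R²) ∫₀^r r'^3 dr' = 2πρ₀ r^4/(4·R²) = -2.017e-8 C/m.
Since E is radial and uniform over the curved surface, Φ = E·2πrL = Q_enc/ε₀ = λ_enc L/ε₀.
E = |λ_enc|/(2πε₀r) = (2.017e-8)/(2π·8.85×10^-12·0.0148) = 2.45×10^4 N/C.

|E| ≈ 2.45×10^4 N/C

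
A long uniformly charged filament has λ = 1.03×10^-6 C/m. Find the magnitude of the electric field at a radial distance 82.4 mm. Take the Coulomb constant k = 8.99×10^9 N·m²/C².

2.25e5 V/m

By cylindrical symmetry E is radial; use a coaxial Gaussian cylinder of radius 82.4 mm and length L.
Q_enc = λL, so λ_enc = 1.03×10^-6 C/m.
By Gauss's law (flux through the curved wall only), E·2πrL = λ_enc L/ε₀.
E = 2k|λ_enc|/r = 2(8.99×10^9)(1.03×10^-6)/(0.0824) = 2.25×10^5 N/C.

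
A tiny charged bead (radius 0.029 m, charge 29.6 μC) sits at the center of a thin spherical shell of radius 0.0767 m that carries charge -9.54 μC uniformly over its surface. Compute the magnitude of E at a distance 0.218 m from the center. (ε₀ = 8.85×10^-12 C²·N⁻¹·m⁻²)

Use a concentric Gaussian sphere at r = 0.218 m (r > 0.0767 m, enclosing both).
Q_enc = (29.6 μC) + (-9.54 μC) = 2.006×10^-5 C.
By Gauss's law, ∮E·dA = E·4πr² = Q_enc/ε₀.
E = |Q_enc|/(4πε₀r²) = (2.006e-5)/(4π·8.85×10^-12·(0.218)²) = 3.80×10^6 N/C.

3.80×10^6 N/C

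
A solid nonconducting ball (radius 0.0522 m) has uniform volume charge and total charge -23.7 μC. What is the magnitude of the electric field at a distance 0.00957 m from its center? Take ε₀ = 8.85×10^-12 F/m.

By spherical symmetry E is radial; choose a Gaussian sphere of radius r = 0.00957 m (r < R).
Only the charge within r is enclosed: Q_enc = Q·(r/R)³ = (-23.7 μC)·(0.00957 m/0.0522 m)³ = -1.46e-7 C.
Since E is radial and uniform over the Gaussian sphere, Φ = E·4πr² = Q_enc/ε₀.
E = |Q_enc|/(4πε₀r²) = (1.46×10^-7)/(4π·8.85×10^-12·(0.00957)²) = 1.43×10^7 N/C.

|E| = 1.43×10^7 V/m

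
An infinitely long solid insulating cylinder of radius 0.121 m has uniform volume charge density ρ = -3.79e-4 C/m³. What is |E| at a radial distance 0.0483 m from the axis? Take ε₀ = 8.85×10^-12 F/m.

Take a coaxial cylindrical Gaussian surface of radius r = 0.0483 m and length L (r < R).
Charge inside radius r per length L is ρ·πr²·L, so λ_enc = ρπr² = -2.778e-6 C/m.
Since E is radial and uniform over the curved surface, Φ = E·2πrL = Q_enc/ε₀ = λ_enc L/ε₀.
E = |λ_enc|/(2πε₀r) = (2.778×10^-6)/(2π·8.85×10^-12·0.0483) = 1.03×10^6 N/C.

1.03×10^6 N/C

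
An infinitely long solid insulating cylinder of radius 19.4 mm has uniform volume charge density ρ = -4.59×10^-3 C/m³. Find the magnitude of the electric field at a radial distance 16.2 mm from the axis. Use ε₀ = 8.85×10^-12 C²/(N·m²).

E ≈ 4.20e6 V/m

By cylindrical symmetry E is radial; use a coaxial Gaussian cylinder of radius 16.2 mm and length L (r < R).
Charge inside radius r per length L is ρ·πr²·L, so λ_enc = ρπr² = -3.784×10^-6 C/m.
Gauss's law: E·2πrL = λ_enc L/ε₀.
E = |λ_enc|/(2πε₀r) = (3.784×10^-6)/(2π·8.85×10^-12·0.0162) = 4.20e6 N/C.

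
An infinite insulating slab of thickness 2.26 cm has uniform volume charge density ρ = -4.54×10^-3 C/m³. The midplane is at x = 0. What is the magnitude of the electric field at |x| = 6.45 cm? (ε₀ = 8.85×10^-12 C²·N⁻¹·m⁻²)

5.80×10^6 V/m

The point |x| = 6.45 cm lies outside the slab (half-thickness 0.0113 m). A symmetric pillbox spanning the full slab encloses Q_enc = ρ·d·A.
Flux = 2EA ⇒ E = |ρ|d/(2ε₀), independent of distance outside.
E = (4.54e-3)(0.0226)/(2·8.85×10^-12) = 5.80e6 N/C.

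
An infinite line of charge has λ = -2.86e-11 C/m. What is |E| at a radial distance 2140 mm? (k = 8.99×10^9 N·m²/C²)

Choose a coaxial cylinder of radius r = 2140 mm (arbitrary length L) as the Gaussian surface.
Q_enc = λL, so λ_enc = -2.86e-11 C/m.
Gauss's law: E·2πrL = λ_enc L/ε₀.
E = 2k|λ_enc|/r = 2(8.99×10^9)(2.86×10^-11)/(2.14) = 0.24 N/C.

0.24 N/C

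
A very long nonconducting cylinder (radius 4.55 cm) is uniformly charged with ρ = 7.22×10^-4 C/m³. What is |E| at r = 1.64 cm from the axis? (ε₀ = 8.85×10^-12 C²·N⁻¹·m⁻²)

6.69×10^5 N/C

Take a coaxial cylindrical Gaussian surface of radius r = 1.64 cm and length L (r < R).
Enclosed charge per unit length: λ_enc = ρ·πr² = (7.22×10^-4)π(0.0164)² = 6.101e-7 C/m.
Applying ∮E·dA = Q_enc/ε₀ with the end caps contributing no flux:
E = |λ_enc|/(2πε₀r) = (6.101×10^-7)/(2π·8.85×10^-12·0.0164) = 6.69×10^5 N/C.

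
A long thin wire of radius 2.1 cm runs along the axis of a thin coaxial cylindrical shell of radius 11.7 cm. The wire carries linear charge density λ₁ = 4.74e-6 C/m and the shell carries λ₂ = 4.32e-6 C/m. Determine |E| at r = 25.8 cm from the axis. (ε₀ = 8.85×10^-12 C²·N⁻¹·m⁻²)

Coaxial Gaussian cylinder, radius r = 25.8 cm, length L (r > 11.7 cm, enclosing both).
λ_enc = λ₁ + λ₂ = (4.74×10^-6) + (4.32e-6) = 9.06×10^-6 C/m.
Since E is radial and uniform over the curved surface, Φ = E·2πrL = Q_enc/ε₀ = λ_enc L/ε₀.
E = |λ_enc|/(2πε₀r) = (9.06×10^-6)/(2π·8.85×10^-12·0.258) = 6.32e5 N/C.

E = 6.32×10^5 N/C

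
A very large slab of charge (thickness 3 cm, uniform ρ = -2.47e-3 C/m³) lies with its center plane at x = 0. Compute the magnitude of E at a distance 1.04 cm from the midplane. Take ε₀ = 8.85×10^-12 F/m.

By symmetry E is perpendicular to the slab. A Gaussian pillbox from −1.04 cm to +1.04 cm (face area A) lies entirely within the slab.
Q_enc = ρ·(2x)·A and flux = 2EA, so 2EA = 2ρxA/ε₀ ⇒ E = |ρ|x/ε₀.
E = (2.47×10^-3)(0.0104)/(8.85×10^-12) = 2.90e6 N/C.

E ≈ 2.90e6 V/m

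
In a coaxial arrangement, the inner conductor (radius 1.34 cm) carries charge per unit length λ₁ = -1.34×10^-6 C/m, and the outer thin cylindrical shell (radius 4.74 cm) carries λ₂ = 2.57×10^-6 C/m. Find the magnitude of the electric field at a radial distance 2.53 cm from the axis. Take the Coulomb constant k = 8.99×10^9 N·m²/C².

E ≈ 9.52×10^5 N/C

By cylindrical symmetry E is radial; use a coaxial Gaussian cylinder of radius 2.53 cm and length L (between the conductors, 1.34 cm < r < 4.74 cm).
Only the inner wire is enclosed; the outer shell contributes nothing inside itself. λ_enc = λ₁ = -1.34×10^-6 C/m.
Since E is radial and uniform over the curved surface, Φ = E·2πrL = Q_enc/ε₀ = λ_enc L/ε₀.
E = 2k|λ_enc|/r = 2(8.99×10^9)(1.34e-6)/(0.0253) = 9.52e5 N/C.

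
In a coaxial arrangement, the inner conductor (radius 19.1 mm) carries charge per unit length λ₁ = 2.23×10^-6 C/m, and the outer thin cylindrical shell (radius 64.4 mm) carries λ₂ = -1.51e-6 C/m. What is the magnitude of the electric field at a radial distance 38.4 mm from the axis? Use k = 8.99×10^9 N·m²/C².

Coaxial Gaussian cylinder, radius r = 38.4 mm, length L (between the conductors, 19.1 mm < r < 64.4 mm).
Only the inner wire is enclosed; the outer shell contributes nothing inside itself. λ_enc = λ₁ = 2.23×10^-6 C/m.
Applying ∮E·dA = Q_enc/ε₀ with the end caps contributing no flux:
E = 2k|λ_enc|/r = 2(8.99×10^9)(2.23×10^-6)/(0.0384) = 1.04e6 N/C.

1.04e6 N/C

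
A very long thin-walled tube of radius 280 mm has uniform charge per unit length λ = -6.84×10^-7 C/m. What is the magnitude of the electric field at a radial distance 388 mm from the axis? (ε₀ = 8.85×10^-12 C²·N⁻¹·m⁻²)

Choose a coaxial cylinder of radius r = 388 mm (arbitrary length L) as the Gaussian surface (r > 280 mm).
The full line charge is enclosed: λ_enc = -6.84×10^-7 C/m.
By Gauss's law (flux through the curved wall only), E·2πrL = λ_enc L/ε₀.
E = |λ_enc|/(2πε₀r) = (6.84×10^-7)/(2π·8.85×10^-12·0.388) = 3.17e4 N/C.

3.17×10^4 N/C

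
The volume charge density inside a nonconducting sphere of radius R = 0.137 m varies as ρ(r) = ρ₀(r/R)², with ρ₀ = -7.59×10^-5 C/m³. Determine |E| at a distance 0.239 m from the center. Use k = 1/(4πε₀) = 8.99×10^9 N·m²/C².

Use a concentric Gaussian sphere at r = 0.239 m (r > R, all charge enclosed).
Q_enc = 4π ∫₀^R ρ₀(r'/R)^2 r'² dr' = 4πρ₀R³/5 = -4.905×10^-7 C.
Gauss's law: E·4πr² = Q_enc/ε₀.
E = k|Q_enc|/r² = (8.99×10^9)(4.905×10^-7)/(0.239)² = 7.72e4 N/C.

E = 7.72×10^4 N/C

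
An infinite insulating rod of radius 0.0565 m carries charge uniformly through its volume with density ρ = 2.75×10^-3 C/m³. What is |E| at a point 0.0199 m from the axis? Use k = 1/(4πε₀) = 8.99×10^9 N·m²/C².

Coaxial Gaussian cylinder, radius r = 0.0199 m, length L (r < R).
Charge inside radius r per length L is ρ·πr²·L, so λ_enc = ρπr² = 3.421×10^-6 C/m.
Gauss's law: E·2πrL = λ_enc L/ε₀.
E = 2k|λ_enc|/r = 2(8.99×10^9)(3.421×10^-6)/(0.0199) = 3.09×10^6 N/C.

|E| = 3.09e6 N/C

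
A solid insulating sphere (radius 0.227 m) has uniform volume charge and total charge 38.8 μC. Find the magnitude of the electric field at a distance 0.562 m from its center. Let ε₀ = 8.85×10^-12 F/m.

Symmetry ⇒ E = E(r) r̂. Gaussian sphere of radius r = 0.562 m (r > R, so the entire charge is enclosed).
Q_enc = 38.8 μC = 3.88×10^-5 C.
Since E is radial and uniform over the Gaussian sphere, Φ = E·4πr² = Q_enc/ε₀.
E = |Q_enc|/(4πε₀r²) = (3.88e-5)/(4π·8.85×10^-12·(0.562)²) = 1.10e6 N/C.

E ≈ 1.10×10^6 N/C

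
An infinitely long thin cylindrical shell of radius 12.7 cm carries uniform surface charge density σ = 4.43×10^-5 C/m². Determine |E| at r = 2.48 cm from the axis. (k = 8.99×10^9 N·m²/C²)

Coaxial Gaussian cylinder, radius r = 2.48 cm, length L (r < 12.7 cm, inside the shell).
No charge is enclosed, so Gauss's law gives E·2πrL = 0 ⇒ E = 0.

E = 0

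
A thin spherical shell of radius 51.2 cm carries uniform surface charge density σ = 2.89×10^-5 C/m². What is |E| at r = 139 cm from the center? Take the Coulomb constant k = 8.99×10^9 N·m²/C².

4.43e5 V/m

By spherical symmetry E is radial; choose a Gaussian sphere of radius r = 139 cm (r > 51.2 cm).
The entire shell is enclosed: Q_enc = σ·4πR² = (2.89×10^-5)·4π·(0.512)² = 9.52e-5 C.
Since E is radial and uniform over the Gaussian sphere, Φ = E·4πr² = Q_enc/ε₀.
E = k|Q_enc|/r² = (8.99×10^9)(9.52×10^-5)/(1.39)² = 4.43×10^5 N/C.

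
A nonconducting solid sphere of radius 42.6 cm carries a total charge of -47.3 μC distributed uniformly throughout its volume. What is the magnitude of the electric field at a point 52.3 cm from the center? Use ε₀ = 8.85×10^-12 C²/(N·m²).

|E| ≈ 1.55×10^6 N/C

Use a concentric Gaussian sphere at r = 52.3 cm (r > R, so the entire charge is enclosed).
Q_enc = -47.3 μC = -4.73e-5 C.
Gauss's law: E·4πr² = Q_enc/ε₀.
E = |Q_enc|/(4πε₀r²) = (4.73e-5)/(4π·8.85×10^-12·(0.523)²) = 1.55×10^6 N/C.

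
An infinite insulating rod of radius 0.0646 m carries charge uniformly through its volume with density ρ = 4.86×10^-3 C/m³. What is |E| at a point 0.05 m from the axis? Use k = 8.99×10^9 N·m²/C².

1.37×10^7 N/C

Choose a coaxial cylinder of radius r = 0.05 m (arbitrary length L) as the Gaussian surface (r < R).
Charge inside radius r per length L is ρ·πr²·L, so λ_enc = ρπr² = 3.817×10^-5 C/m.
Since E is radial and uniform over the curved surface, Φ = E·2πrL = Q_enc/ε₀ = λ_enc L/ε₀.
E = 2k|λ_enc|/r = 2(8.99×10^9)(3.817e-5)/(0.05) = 1.37×10^7 N/C.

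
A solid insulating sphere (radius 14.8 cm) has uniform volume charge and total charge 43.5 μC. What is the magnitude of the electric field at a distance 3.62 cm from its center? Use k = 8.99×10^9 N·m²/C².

4.37×10^6 N/C

Take a concentric spherical Gaussian surface of radius r = 3.62 cm (r < R).
For a uniform sphere the enclosed fraction is (r/R)³, so Q_enc = (43.5 μC)(0.0362/0.148)³ = 6.365e-7 C.
By Gauss's law, ∮E·dA = E·4πr² = Q_enc/ε₀.
E = k|Q_enc|/r² = (8.99×10^9)(6.365×10^-7)/(0.0362)² = 4.37×10^6 N/C.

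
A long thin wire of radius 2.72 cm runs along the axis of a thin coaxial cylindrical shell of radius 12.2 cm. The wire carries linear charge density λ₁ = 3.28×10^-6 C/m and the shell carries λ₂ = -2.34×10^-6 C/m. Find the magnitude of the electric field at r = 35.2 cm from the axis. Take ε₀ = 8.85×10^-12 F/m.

Choose a coaxial cylinder of radius r = 35.2 cm (arbitrary length L) as the Gaussian surface (r > 12.2 cm, enclosing both).
λ_enc = λ₁ + λ₂ = (3.28×10^-6) + (-2.34×10^-6) = 9.40×10^-7 C/m.
Applying ∮E·dA = Q_enc/ε₀ with the end caps contributing no flux:
E = |λ_enc|/(2πε₀r) = (9.40×10^-7)/(2π·8.85×10^-12·0.352) = 4.80×10^4 N/C.

|E| = 4.80e4 N/C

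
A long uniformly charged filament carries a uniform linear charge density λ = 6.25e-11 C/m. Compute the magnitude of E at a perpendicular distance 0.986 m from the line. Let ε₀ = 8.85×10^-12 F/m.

Coaxial Gaussian cylinder, radius r = 0.986 m, length L.
Q_enc = λL, so λ_enc = 6.25×10^-11 C/m.
Since E is radial and uniform over the curved surface, Φ = E·2πrL = Q_enc/ε₀ = λ_enc L/ε₀.
E = |λ_enc|/(2πε₀r) = (6.25×10^-11)/(2π·8.85×10^-12·0.986) = 1.14 N/C.

E = 1.14 N/C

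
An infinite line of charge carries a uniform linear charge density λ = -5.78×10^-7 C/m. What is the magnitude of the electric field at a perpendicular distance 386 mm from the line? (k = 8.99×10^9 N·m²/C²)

2.69×10^4 V/m

Choose a coaxial cylinder of radius r = 386 mm (arbitrary length L) as the Gaussian surface.
Q_enc = λL, so λ_enc = -5.78×10^-7 C/m.
Since E is radial and uniform over the curved surface, Φ = E·2πrL = Q_enc/ε₀ = λ_enc L/ε₀.
E = 2k|λ_enc|/r = 2(8.99×10^9)(5.78e-7)/(0.386) = 2.69×10^4 N/C.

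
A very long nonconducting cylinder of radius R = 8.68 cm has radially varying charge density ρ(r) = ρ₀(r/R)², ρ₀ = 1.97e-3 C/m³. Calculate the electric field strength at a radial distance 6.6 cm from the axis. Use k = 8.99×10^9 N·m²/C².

Take a coaxial cylindrical Gaussian surface of radius r = 6.6 cm and length L (r < R).
λ_enc = ∫₀^r ρ(r')·2πr' dr' = (2πρ₀/R²)·r^4/4 = 7.793e-6 C/m.
Applying ∮E·dA = Q_enc/ε₀ with the end caps contributing no flux:
E = 2k|λ_enc|/r = 2(8.99×10^9)(7.793×10^-6)/(0.066) = 2.12e6 N/C.

E ≈ 2.12e6 N/C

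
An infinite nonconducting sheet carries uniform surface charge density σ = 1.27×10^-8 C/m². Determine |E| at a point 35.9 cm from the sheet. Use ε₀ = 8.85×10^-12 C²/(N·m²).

E ≈ 718 N/C

By planar symmetry E is perpendicular to the sheet and uniform; use a Gaussian pillbox with flat faces of area A on each side of the sheet.
Only the two end caps contribute flux: Φ = 2EA. With Q_enc = σA, Gauss's law gives E = |σ|/(2ε₀).
E = |σ|/(2ε₀) = (1.27e-8)/(2·8.85×10^-12) = 718 N/C.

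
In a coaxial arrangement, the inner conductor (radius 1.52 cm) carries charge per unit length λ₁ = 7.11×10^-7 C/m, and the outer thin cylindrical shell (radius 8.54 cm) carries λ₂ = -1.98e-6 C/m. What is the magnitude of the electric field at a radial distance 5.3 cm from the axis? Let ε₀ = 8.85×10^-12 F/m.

Choose a coaxial cylinder of radius r = 5.3 cm (arbitrary length L) as the Gaussian surface (between the conductors, 1.52 cm < r < 8.54 cm).
The shell at 8.54 cm lies outside the Gaussian surface, so λ_enc = λ₁ = 7.11e-7 C/m.
By Gauss's law (flux through the curved wall only), E·2πrL = λ_enc L/ε₀.
E = |λ_enc|/(2πε₀r) = (7.11e-7)/(2π·8.85×10^-12·0.053) = 2.41e5 N/C.

|E| = 2.41×10^5 N/C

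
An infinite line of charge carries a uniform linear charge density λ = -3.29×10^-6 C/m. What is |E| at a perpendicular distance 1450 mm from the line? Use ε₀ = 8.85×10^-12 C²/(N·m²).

Coaxial Gaussian cylinder, radius r = 1450 mm, length L.
Q_enc = λL, so λ_enc = -3.29e-6 C/m.
Since E is radial and uniform over the curved surface, Φ = E·2πrL = Q_enc/ε₀ = λ_enc L/ε₀.
E = |λ_enc|/(2πε₀r) = (3.29×10^-6)/(2π·8.85×10^-12·1.45) = 4.08×10^4 N/C.

|E| = 4.08×10^4 N/C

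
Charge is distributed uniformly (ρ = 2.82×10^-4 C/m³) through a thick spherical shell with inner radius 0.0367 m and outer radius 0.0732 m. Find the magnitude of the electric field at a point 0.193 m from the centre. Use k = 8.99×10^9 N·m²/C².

Symmetry ⇒ E = E(r) r̂. Gaussian sphere of radius r = 0.193 m (r > 0.0732 m, enclosing the whole shell).
Q_enc = ρ·(4π/3)(b³ − a³) = (2.82e-4)·(4π/3)·((0.0732)³ − (0.0367)³) = 4.049e-7 C.
Since E is radial and uniform over the Gaussian sphere, Φ = E·4πr² = Q_enc/ε₀.
E = k|Q_enc|/r² = (8.99×10^9)(4.049e-7)/(0.193)² = 9.77e4 N/C.

|E| = 9.77×10^4 N/C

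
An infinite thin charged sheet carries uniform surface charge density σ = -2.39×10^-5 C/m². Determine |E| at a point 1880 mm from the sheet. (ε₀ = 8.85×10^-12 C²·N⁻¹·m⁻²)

By planar symmetry E is perpendicular to the sheet and uniform; use a Gaussian pillbox with flat faces of area A on each side of the sheet.
Flux Φ = 2EA and Q_enc = σA, so 2EA = σA/ε₀ ⇒ E = |σ|/(2ε₀), independent of distance.
E = |σ|/(2ε₀) = (2.39e-5)/(2·8.85×10^-12) = 1.35e6 N/C.

|E| ≈ 1.35e6 N/C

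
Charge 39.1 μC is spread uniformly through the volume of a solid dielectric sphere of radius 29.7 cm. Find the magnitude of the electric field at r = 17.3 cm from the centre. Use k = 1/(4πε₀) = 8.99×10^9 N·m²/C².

Symmetry ⇒ E = E(r) r̂. Gaussian sphere of radius r = 17.3 cm (r < R).
For a uniform sphere the enclosed fraction is (r/R)³, so Q_enc = (39.1 μC)(0.173/0.297)³ = 7.728×10^-6 C.
Gauss's law: E·4πr² = Q_enc/ε₀.
E = k|Q_enc|/r² = (8.99×10^9)(7.728e-6)/(0.173)² = 2.32×10^6 N/C.

E ≈ 2.32e6 N/C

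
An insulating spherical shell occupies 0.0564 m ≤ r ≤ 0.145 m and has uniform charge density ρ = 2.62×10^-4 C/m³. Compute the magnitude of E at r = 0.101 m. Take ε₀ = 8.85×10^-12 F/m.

E = 8.23×10^5 N/C

Take a concentric spherical Gaussian surface of radius r = 0.101 m (within the shell material, 0.0564 m < r < 0.145 m).
Only the shell between 0.0564 m and r is enclosed: Q_enc = ρ·(4π/3)(r³ − a³) = (2.62×10^-4)·(4π/3)·((0.101)³ − (0.0564)³) = 9.338×10^-7 C.
Gauss's law: E·4πr² = Q_enc/ε₀.
E = |Q_enc|/(4πε₀r²) = (9.338×10^-7)/(4π·8.85×10^-12·(0.101)²) = 8.23×10^5 N/C.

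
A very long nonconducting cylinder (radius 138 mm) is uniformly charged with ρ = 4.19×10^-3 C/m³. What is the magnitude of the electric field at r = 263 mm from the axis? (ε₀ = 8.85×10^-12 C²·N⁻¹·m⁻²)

|E| = 1.71×10^7 N/C

Take a coaxial cylindrical Gaussian surface of radius r = 263 mm and length L (r > 138 mm, full cross-section enclosed).
λ_enc = ρ·πR² = (4.19×10^-3)π(0.138)² = 2.507×10^-4 C/m.
Gauss's law: E·2πrL = λ_enc L/ε₀.
E = |λ_enc|/(2πε₀r) = (2.507×10^-4)/(2π·8.85×10^-12·0.263) = 1.71×10^7 N/C.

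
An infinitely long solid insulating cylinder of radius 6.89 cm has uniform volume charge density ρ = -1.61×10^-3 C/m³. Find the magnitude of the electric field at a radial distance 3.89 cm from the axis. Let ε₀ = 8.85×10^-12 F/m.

By cylindrical symmetry E is radial; use a coaxial Gaussian cylinder of radius 3.89 cm and length L (r < R).
Charge inside radius r per length L is ρ·πr²·L, so λ_enc = ρπr² = -7.654×10^-6 C/m.
By Gauss's law (flux through the curved wall only), E·2πrL = λ_enc L/ε₀.
E = |λ_enc|/(2πε₀r) = (7.654×10^-6)/(2π·8.85×10^-12·0.0389) = 3.54×10^6 N/C.

|E| = 3.54×10^6 N/C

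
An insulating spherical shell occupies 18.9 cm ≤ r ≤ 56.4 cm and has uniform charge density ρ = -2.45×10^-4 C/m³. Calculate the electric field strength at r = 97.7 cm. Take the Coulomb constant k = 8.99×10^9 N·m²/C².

1.67×10^6 V/m

Symmetry ⇒ E = E(r) r̂. Gaussian sphere of radius r = 97.7 cm (r > 56.4 cm, enclosing the whole shell).
Q_enc = ρ·(4π/3)(b³ − a³) = (-2.45×10^-4)·(4π/3)·((0.564)³ − (0.189)³) = -1.772e-4 C.
Applying ∮E·dA = Q_enc/ε₀ with Φ = E(4πr²):
E = k|Q_enc|/r² = (8.99×10^9)(1.772e-4)/(0.977)² = 1.67×10^6 N/C.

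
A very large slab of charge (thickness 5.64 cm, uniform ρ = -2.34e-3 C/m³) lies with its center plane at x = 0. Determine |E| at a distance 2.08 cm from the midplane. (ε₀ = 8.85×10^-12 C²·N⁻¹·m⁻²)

By symmetry E is perpendicular to the slab. A Gaussian pillbox from −2.08 cm to +2.08 cm (face area A) lies entirely within the slab.
Q_enc = ρ·(2x)·A and flux = 2EA, so 2EA = 2ρxA/ε₀ ⇒ E = |ρ|x/ε₀.
E = (2.34e-3)(0.0208)/(8.85×10^-12) = 5.50×10^6 N/C.

|E| ≈ 5.50e6 V/m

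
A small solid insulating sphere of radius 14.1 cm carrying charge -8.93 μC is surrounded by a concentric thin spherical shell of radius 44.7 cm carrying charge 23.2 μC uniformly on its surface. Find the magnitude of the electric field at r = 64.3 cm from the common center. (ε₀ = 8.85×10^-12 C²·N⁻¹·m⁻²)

|E| ≈ 3.10×10^5 V/m

Symmetry ⇒ E = E(r) r̂. Gaussian sphere of radius r = 64.3 cm (r > 44.7 cm, enclosing both).
Q_enc = (-8.93 μC) + (23.2 μC) = 1.427×10^-5 C.
Gauss's law: E·4πr² = Q_enc/ε₀.
E = |Q_enc|/(4πε₀r²) = (1.427×10^-5)/(4π·8.85×10^-12·(0.643)²) = 3.10×10^5 N/C.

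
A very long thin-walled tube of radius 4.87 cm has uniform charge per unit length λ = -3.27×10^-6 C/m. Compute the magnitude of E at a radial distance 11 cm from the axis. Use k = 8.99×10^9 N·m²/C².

|E| = 5.34e5 N/C

By cylindrical symmetry E is radial; use a coaxial Gaussian cylinder of radius 11 cm and length L (r > 4.87 cm).
The full line charge is enclosed: λ_enc = -3.27×10^-6 C/m.
Since E is radial and uniform over the curved surface, Φ = E·2πrL = Q_enc/ε₀ = λ_enc L/ε₀.
E = 2k|λ_enc|/r = 2(8.99×10^9)(3.27e-6)/(0.11) = 5.34×10^5 N/C.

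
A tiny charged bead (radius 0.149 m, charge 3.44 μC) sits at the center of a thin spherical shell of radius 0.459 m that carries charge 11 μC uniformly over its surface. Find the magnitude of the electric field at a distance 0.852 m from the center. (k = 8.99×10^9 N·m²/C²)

Use a concentric Gaussian sphere at r = 0.852 m (r > 0.459 m, enclosing both).
Q_enc = (3.44 μC) + (11 μC) = 1.444e-5 C.
Gauss's law: E·4πr² = Q_enc/ε₀.
E = k|Q_enc|/r² = (8.99×10^9)(1.444×10^-5)/(0.852)² = 1.79×10^5 N/C.

|E| ≈ 1.79×10^5 N/C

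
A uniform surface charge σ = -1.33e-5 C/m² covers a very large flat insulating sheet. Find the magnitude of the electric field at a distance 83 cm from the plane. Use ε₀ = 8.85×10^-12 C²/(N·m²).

By planar symmetry E is perpendicular to the sheet and uniform; use a Gaussian pillbox with flat faces of area A on each side of the sheet.
Flux Φ = 2EA and Q_enc = σA, so 2EA = σA/ε₀ ⇒ E = |σ|/(2ε₀), independent of distance.
E = |σ|/(2ε₀) = (1.33e-5)/(2·8.85×10^-12) = 7.51×10^5 N/C.

7.51×10^5 V/m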